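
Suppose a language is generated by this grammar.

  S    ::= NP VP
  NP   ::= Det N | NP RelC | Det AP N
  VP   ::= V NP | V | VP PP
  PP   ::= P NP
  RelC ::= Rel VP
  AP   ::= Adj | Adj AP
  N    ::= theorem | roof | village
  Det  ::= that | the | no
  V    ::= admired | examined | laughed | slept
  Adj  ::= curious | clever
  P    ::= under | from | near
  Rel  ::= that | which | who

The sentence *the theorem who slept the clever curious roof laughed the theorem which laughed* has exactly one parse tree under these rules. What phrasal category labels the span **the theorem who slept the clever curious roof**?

NP

[S [NP [NP [Det the] [N theorem]] [RelC [Rel who] [VP [V slept] [NP [Det the] [AP [Adj clever] [AP [Adj curious]]] [N roof]]]]] [VP [V laughed] [NP [NP [Det the] [N theorem]] [RelC [Rel which] [VP [V laughed]]]]]]
The span 'the theorem who slept the clever curious roof' is the NP node built by NP → NP RelC.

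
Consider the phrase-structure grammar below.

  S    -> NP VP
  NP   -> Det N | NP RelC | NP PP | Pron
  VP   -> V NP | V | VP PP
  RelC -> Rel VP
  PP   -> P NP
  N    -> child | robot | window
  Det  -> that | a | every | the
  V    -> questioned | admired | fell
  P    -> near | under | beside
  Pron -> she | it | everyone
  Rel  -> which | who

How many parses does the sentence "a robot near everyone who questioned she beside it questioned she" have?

7

Two of the 7 distinct bracketings:
[S [NP [NP [NP [Det a] [N robot]] [PP [P near] [NP [Pron everyone]]]] [RelC [Rel who] [VP [V questioned] [NP [NP [Pron she]] [PP [P beside] [NP [Pron it]]]]]]] [VP [V questioned] [NP [Pron she]]]]
[S [NP [NP [NP [Det a] [N robot]] [PP [P near] [NP [Pron everyone]]]] [RelC [Rel who] [VP [VP [V questioned] [NP [Pron she]]] [PP [P beside] [NP [Pron it]]]]]] [VP [V questioned] [NP [Pron she]]]]
The difference turns on whether VP → VP PP is used at the relevant span, versus an alternative expansion of VP.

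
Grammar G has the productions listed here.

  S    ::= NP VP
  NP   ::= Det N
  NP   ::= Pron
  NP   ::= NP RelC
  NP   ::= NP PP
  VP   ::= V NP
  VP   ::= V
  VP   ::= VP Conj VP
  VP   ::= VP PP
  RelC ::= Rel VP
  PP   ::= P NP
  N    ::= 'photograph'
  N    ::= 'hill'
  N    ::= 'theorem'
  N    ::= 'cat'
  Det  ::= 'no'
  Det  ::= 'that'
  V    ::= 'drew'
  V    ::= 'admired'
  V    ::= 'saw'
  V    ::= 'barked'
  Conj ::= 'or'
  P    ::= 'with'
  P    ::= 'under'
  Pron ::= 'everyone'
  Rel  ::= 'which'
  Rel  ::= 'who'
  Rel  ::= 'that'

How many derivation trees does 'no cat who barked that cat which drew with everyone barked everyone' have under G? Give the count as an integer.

Two of the 6 distinct bracketings:
[S [NP [NP [Det no] [N cat]] [RelC [Rel who] [VP [V barked] [NP [NP [Det that] [N cat]] [RelC [Rel which] [VP [VP [V drew]] [PP [P with] [NP [Pron everyone]]]]]]]]] [VP [V barked] [NP [Pron everyone]]]]
[S [NP [NP [Det no] [N cat]] [RelC [Rel who] [VP [V barked] [NP [NP [NP [Det that] [N cat]] [RelC [Rel which] [VP [V drew]]]] [PP [P with] [NP [Pron everyone]]]]]]] [VP [V barked] [NP [Pron everyone]]]]
The difference turns on whether NP → NP PP is used at the relevant span, versus an alternative expansion of NP.

6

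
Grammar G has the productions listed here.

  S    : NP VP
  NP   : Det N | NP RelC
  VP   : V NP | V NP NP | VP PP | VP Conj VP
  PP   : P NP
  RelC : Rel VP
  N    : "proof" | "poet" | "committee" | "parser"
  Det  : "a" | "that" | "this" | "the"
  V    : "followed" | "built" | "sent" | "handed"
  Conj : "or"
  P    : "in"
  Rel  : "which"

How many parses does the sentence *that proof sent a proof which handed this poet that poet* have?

The two bracketings:
[S [NP [Det that] [N proof]] [VP [V sent] [NP [NP [Det a] [N proof]] [RelC [Rel which] [VP [V handed] [NP [Det this] [N poet]] [NP [Det that] [N poet]]]]]]]
[S [NP [Det that] [N proof]] [VP [V sent] [NP [NP [Det a] [N proof]] [RelC [Rel which] [VP [V handed] [NP [Det this] [N poet]]]]] [NP [Det that] [N poet]]]]
The trees differ in how a recursive rule is bracketed over the same span.

2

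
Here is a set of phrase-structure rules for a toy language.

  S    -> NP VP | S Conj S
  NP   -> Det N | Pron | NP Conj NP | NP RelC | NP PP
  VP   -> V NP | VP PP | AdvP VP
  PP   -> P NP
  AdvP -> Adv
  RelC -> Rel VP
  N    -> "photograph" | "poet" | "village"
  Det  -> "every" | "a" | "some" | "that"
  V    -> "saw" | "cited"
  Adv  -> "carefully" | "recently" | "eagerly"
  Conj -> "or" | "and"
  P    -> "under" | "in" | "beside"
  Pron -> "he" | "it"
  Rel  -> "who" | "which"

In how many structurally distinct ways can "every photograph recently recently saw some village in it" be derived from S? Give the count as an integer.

4

Two of the 4 distinct bracketings:
[S [NP [Det every] [N photograph]] [VP [VP [AdvP [Adv recently]] [VP [AdvP [Adv recently]] [VP [V saw] [NP [Det some] [N village]]]]] [PP [P in] [NP [Pron it]]]]]
[S [NP [Det every] [N photograph]] [VP [AdvP [Adv recently]] [VP [VP [AdvP [Adv recently]] [VP [V saw] [NP [Det some] [N village]]]] [PP [P in] [NP [Pron it]]]]]]
The trees differ in how a recursive rule is bracketed over the same span.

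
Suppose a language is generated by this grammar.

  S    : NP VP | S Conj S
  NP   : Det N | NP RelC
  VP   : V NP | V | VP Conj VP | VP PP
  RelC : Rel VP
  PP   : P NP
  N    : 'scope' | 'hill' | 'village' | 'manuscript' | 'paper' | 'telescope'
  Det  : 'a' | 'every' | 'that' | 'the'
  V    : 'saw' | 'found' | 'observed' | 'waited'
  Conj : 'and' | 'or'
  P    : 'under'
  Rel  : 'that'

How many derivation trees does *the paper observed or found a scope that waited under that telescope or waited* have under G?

6

Two of the 6 distinct bracketings:
[S [NP [Det the] [N paper]] [VP [VP [V observed]] [Conj or] [VP [V found] [NP [NP [Det a] [N scope]] [RelC [Rel that] [VP [VP [VP [V waited]] [PP [P under] [NP [Det that] [N telescope]]]] [Conj or] [VP [V waited]]]]]]]]
[S [NP [Det the] [N paper]] [VP [VP [V observed]] [Conj or] [VP [VP [V found] [NP [NP [Det a] [N scope]] [RelC [Rel that] [VP [VP [V waited]] [PP [P under] [NP [Det that] [N telescope]]]]]]] [Conj or] [VP [V waited]]]]]
The trees differ in how a recursive rule is bracketed over the same span.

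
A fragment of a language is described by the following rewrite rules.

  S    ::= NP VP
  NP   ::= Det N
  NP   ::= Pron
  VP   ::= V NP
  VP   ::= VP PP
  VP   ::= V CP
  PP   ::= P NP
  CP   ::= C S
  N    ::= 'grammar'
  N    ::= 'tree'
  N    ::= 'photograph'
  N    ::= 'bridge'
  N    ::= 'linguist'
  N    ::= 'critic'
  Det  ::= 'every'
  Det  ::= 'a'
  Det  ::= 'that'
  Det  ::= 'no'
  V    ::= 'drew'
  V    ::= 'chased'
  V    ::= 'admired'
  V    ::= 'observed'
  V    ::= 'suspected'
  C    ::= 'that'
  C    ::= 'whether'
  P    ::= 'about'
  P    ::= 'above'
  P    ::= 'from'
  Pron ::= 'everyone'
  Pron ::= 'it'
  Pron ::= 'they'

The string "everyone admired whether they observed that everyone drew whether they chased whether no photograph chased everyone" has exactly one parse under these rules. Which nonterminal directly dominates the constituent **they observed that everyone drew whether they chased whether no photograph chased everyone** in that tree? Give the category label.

S
  NP
    Pron: everyone
  VP
    V: admired
    CP
      C: whether
      S
        NP
          Pron: they
        VP
          V: observed
          CP
            C: that
            S
              NP
                Pron: everyone
              VP
                V: drew
                CP
                  C: whether
                  S
                    NP
                      Pron: they
                    VP
                      V: chased
                      CP
                        C: whether
                        S
                          NP
                            Det: no
                            N: photograph
                          VP
                            V: chased
                            NP
                              Pron: everyone
The span 'they observed that everyone drew whether they chased whether no photograph chased everyone' is the S node built by S → NP VP.
Its mother is the CP built by CP → C S.

CP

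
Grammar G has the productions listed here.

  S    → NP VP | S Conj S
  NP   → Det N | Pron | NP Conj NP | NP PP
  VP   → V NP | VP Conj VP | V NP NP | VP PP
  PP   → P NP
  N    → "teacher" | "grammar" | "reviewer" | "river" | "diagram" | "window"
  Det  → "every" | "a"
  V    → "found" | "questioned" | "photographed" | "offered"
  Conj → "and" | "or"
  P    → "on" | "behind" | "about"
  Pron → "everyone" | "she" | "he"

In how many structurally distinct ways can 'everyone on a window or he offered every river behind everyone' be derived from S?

Two of the 4 distinct bracketings:
[S [NP [NP [NP [Pron everyone]] [PP [P on] [NP [Det a] [N window]]]] [Conj or] [NP [Pron he]]] [VP [V offered] [NP [NP [Det every] [N river]] [PP [P behind] [NP [Pron everyone]]]]]]
[S [NP [NP [NP [Pron everyone]] [PP [P on] [NP [Det a] [N window]]]] [Conj or] [NP [Pron he]]] [VP [VP [V offered] [NP [Det every] [N river]]] [PP [P behind] [NP [Pron everyone]]]]]
The difference turns on whether VP → VP PP is used at the relevant span, versus an alternative expansion of VP.

4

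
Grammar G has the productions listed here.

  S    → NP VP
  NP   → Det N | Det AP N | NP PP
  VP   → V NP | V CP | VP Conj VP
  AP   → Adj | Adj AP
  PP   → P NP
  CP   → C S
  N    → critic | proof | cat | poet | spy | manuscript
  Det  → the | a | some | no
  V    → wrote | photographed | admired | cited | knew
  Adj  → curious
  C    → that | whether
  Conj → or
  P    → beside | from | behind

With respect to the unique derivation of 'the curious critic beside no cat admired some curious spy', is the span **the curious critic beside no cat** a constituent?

Yes

[S [NP [NP [Det the] [AP [Adj curious]] [N critic]] [PP [P beside] [NP [Det no] [N cat]]]] [VP [V admired] [NP [Det some] [AP [Adj curious]] [N spy]]]]
The words 'the curious critic beside no cat' are exhaustively dominated by a single NP node (built by NP → NP PP), so they form a constituent.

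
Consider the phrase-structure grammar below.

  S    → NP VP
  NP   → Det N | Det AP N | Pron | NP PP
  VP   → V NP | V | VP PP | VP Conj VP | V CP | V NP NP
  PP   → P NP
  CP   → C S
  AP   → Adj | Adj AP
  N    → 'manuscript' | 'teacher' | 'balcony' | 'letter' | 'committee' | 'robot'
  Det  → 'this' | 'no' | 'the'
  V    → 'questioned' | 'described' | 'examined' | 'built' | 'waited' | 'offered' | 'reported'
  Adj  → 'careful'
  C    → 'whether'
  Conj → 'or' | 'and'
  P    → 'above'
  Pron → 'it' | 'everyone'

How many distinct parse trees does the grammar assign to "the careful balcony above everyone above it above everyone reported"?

5

Two of the 5 distinct bracketings:
[S [NP [NP [Det the] [AP [Adj careful]] [N balcony]] [PP [P above] [NP [NP [Pron everyone]] [PP [P above] [NP [NP [Pron it]] [PP [P above] [NP [Pron everyone]]]]]]]] [VP [V reported]]]
[S [NP [NP [Det the] [AP [Adj careful]] [N balcony]] [PP [P above] [NP [NP [NP [Pron everyone]] [PP [P above] [NP [Pron it]]]] [PP [P above] [NP [Pron everyone]]]]]] [VP [V reported]]]
The trees differ in how a recursive rule is bracketed over the same span.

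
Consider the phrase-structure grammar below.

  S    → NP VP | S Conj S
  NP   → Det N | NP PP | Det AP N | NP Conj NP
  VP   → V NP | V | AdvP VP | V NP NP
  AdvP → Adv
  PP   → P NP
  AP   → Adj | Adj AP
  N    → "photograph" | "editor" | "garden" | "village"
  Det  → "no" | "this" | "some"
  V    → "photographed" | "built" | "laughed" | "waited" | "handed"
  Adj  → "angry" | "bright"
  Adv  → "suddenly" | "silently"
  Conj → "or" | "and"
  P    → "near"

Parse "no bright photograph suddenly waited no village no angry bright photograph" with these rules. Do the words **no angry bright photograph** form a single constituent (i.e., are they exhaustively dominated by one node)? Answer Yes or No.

[S [NP [Det no] [AP [Adj bright]] [N photograph]] [VP [AdvP [Adv suddenly]] [VP [V waited] [NP [Det no] [N village]] [NP [Det no] [AP [Adj angry] [AP [Adj bright]]] [N photograph]]]]]
The words 'no angry bright photograph' are exhaustively dominated by a single NP node (built by NP → Det AP N), so they form a constituent.

Yes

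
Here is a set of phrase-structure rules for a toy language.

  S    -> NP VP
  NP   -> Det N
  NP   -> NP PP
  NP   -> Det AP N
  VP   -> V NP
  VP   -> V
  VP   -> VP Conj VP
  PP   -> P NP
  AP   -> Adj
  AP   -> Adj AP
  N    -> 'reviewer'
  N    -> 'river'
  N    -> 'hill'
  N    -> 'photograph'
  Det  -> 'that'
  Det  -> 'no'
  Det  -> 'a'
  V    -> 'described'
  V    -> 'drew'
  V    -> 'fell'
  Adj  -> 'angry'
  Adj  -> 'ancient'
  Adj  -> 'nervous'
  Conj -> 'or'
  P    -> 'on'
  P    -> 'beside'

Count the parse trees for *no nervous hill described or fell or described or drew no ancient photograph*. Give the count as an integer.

Two of the 5 distinct bracketings:
[S [NP [Det no] [AP [Adj nervous]] [N hill]] [VP [VP [V described]] [Conj or] [VP [VP [V fell]] [Conj or] [VP [VP [V described]] [Conj or] [VP [V drew] [NP [Det no] [AP [Adj ancient]] [N photograph]]]]]]]
[S [NP [Det no] [AP [Adj nervous]] [N hill]] [VP [VP [V described]] [Conj or] [VP [VP [VP [V fell]] [Conj or] [VP [V described]]] [Conj or] [VP [V drew] [NP [Det no] [AP [Adj ancient]] [N photograph]]]]]]
The trees differ in how a recursive rule is bracketed over the same span.

5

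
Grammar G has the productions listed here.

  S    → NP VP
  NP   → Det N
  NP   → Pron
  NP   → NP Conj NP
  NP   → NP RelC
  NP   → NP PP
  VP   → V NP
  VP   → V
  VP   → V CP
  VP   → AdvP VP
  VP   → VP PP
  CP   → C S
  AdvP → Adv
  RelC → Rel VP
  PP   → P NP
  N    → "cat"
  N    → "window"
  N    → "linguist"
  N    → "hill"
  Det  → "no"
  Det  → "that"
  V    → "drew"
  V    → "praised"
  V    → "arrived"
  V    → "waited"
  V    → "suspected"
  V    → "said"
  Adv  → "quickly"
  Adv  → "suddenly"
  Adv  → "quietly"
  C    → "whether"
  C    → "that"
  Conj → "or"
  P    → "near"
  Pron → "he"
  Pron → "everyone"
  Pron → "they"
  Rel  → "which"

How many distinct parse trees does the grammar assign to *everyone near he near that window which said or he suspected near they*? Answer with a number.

9

Two of the 9 distinct bracketings:
[S [NP [NP [NP [NP [Pron everyone]] [PP [P near] [NP [NP [Pron he]] [PP [P near] [NP [Det that] [N window]]]]]] [RelC [Rel which] [VP [V said]]]] [Conj or] [NP [Pron he]]] [VP [VP [V suspected]] [PP [P near] [NP [Pron they]]]]]
[S [NP [NP [NP [NP [NP [Pron everyone]] [PP [P near] [NP [Pron he]]]] [PP [P near] [NP [Det that] [N window]]]] [RelC [Rel which] [VP [V said]]]] [Conj or] [NP [Pron he]]] [VP [VP [V suspected]] [PP [P near] [NP [Pron they]]]]]
The trees differ in how a recursive rule is bracketed over the same span.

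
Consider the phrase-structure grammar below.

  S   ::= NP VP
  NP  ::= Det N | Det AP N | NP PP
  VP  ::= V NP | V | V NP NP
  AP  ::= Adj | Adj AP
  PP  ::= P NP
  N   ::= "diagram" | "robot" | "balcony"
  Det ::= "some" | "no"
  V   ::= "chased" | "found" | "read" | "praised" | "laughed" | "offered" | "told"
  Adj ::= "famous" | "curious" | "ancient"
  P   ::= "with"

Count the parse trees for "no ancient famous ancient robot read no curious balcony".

[S [NP [Det no] [AP [Adj ancient] [AP [Adj famous] [AP [Adj ancient]]]] [N robot]] [VP [V read] [NP [Det no] [AP [Adj curious]] [N balcony]]]]
No rule offers an alternative attachment or grouping for any span, so this is the only derivation.

1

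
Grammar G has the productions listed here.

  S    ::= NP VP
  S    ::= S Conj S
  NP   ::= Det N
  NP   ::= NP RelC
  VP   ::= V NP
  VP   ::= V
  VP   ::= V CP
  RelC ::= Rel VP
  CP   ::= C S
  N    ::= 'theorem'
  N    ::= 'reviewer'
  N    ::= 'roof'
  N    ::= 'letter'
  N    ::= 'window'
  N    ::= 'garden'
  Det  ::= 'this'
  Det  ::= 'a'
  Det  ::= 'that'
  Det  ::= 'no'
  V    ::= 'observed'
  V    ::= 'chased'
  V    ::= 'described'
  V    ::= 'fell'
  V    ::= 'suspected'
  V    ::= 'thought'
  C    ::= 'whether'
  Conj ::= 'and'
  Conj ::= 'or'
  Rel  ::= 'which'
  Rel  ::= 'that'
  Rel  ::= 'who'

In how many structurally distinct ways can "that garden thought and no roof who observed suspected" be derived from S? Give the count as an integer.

1

[S [S [NP [Det that] [N garden]] [VP [V thought]]] [Conj and] [S [NP [NP [Det no] [N roof]] [RelC [Rel who] [VP [V observed]]]] [VP [V suspected]]]]
No rule offers an alternative attachment or grouping for any span, so this is the only derivation.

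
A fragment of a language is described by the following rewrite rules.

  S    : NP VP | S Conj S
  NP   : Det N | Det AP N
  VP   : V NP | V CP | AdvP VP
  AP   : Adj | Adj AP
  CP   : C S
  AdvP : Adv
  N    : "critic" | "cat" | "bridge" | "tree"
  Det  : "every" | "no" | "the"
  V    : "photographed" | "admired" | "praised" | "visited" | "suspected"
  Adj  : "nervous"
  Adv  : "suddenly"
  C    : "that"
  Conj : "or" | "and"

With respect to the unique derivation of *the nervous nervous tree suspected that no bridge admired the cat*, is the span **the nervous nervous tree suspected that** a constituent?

[S [NP [Det the] [AP [Adj nervous] [AP [Adj nervous]]] [N tree]] [VP [V suspected] [CP [C that] [S [NP [Det no] [N bridge]] [VP [V admired] [NP [Det the] [N cat]]]]]]]
The smallest constituent containing 'the nervous nervous tree suspected that' is the S spanning 'the nervous nervous tree suspected that no bridge admired the cat'; no single node in the tree dominates exactly the given words.

No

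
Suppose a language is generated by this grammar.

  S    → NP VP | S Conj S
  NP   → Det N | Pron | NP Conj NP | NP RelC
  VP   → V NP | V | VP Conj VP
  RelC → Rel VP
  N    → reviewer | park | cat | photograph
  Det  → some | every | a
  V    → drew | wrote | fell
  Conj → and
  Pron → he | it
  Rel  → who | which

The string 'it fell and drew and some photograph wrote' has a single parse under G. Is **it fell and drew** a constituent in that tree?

Yes

[S [S [NP [Pron it]] [VP [VP [V fell]] [Conj and] [VP [V drew]]]] [Conj and] [S [NP [Det some] [N photograph]] [VP [V wrote]]]]
The words 'it fell and drew' are exhaustively dominated by a single S node (built by S → NP VP), so they form a constituent.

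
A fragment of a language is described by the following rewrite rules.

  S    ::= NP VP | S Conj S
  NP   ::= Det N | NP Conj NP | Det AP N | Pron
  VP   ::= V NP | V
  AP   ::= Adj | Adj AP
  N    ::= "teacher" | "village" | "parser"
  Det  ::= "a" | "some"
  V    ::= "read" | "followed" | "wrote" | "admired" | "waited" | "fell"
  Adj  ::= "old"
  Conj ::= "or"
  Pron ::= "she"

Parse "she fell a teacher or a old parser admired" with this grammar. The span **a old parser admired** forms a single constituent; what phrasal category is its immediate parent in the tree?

S

[S [S [NP [Pron she]] [VP [V fell] [NP [Det a] [N teacher]]]] [Conj or] [S [NP [Det a] [AP [Adj old]] [N parser]] [VP [V admired]]]]
The span 'a old parser admired' is the S node built by S → NP VP.
Its mother is the S built by S → S Conj S.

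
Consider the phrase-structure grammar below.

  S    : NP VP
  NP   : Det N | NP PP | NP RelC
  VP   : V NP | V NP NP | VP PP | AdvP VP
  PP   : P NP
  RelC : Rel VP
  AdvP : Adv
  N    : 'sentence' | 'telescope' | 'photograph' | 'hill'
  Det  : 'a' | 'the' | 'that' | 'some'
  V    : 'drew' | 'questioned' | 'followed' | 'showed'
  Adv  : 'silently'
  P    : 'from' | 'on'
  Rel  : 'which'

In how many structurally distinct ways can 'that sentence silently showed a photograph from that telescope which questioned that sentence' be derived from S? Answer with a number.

4

Two of the 4 distinct bracketings:
[S [NP [Det that] [N sentence]] [VP [VP [AdvP [Adv silently]] [VP [V showed] [NP [Det a] [N photograph]]]] [PP [P from] [NP [NP [Det that] [N telescope]] [RelC [Rel which] [VP [V questioned] [NP [Det that] [N sentence]]]]]]]]
[S [NP [Det that] [N sentence]] [VP [AdvP [Adv silently]] [VP [V showed] [NP [NP [Det a] [N photograph]] [PP [P from] [NP [NP [Det that] [N telescope]] [RelC [Rel which] [VP [V questioned] [NP [Det that] [N sentence]]]]]]]]]]
The difference turns on whether NP → NP PP is used at the relevant span, versus an alternative expansion of NP.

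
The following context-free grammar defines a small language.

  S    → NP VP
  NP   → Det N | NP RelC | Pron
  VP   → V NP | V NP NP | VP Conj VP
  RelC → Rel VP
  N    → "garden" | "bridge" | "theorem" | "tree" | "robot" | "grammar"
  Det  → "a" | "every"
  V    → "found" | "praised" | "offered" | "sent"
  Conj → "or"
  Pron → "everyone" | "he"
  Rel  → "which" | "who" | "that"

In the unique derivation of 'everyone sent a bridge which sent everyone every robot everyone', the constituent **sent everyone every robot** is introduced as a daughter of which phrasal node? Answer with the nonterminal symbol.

[S [NP [Pron everyone]] [VP [V sent] [NP [NP [Det a] [N bridge]] [RelC [Rel which] [VP [V sent] [NP [Pron everyone]] [NP [Det every] [N robot]]]]] [NP [Pron everyone]]]]
The span 'sent everyone every robot' is the VP node built by VP → V NP NP.
Its mother is the RelC built by RelC → Rel VP.

RelC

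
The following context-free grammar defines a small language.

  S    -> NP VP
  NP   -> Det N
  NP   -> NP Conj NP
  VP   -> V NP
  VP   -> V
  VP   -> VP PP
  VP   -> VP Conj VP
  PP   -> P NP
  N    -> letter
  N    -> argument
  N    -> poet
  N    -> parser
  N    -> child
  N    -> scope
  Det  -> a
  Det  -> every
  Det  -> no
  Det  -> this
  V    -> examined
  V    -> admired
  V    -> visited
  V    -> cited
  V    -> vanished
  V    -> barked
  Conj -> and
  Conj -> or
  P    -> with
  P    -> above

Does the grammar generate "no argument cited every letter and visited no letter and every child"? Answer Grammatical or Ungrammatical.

[S [NP [Det no] [N argument]] [VP [VP [V cited] [NP [Det every] [N letter]]] [Conj and] [VP [V visited] [NP [NP [Det no] [N letter]] [Conj and] [NP [Det every] [N child]]]]]]
The bracketing above is licensed at every node by one of the given productions, with S at the root.

Grammatical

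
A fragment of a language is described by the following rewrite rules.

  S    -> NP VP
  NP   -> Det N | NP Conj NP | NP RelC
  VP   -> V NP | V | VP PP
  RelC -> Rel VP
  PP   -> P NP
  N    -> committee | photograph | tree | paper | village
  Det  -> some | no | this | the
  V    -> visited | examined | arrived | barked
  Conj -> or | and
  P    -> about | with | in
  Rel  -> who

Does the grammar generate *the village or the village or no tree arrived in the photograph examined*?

Ungrammatical

For S → NP VP, every NP-prefix leaves a non-VP remainder: after 'the village' the remainder is not a VP; after 'the village or the village' the remainder is not a VP; after 'the village or the village or no tree' the remainder is not a VP.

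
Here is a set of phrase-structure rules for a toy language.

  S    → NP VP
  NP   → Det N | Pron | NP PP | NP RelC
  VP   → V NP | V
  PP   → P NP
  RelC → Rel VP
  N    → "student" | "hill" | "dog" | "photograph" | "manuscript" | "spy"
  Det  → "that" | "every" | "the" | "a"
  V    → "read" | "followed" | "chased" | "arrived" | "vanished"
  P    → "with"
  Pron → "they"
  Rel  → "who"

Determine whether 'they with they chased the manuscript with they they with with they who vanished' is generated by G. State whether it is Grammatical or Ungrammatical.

A Pron word can never sit immediately before a Pron word in any string this grammar generates, so the substring 'they they' rules out a derivation.

Ungrammatical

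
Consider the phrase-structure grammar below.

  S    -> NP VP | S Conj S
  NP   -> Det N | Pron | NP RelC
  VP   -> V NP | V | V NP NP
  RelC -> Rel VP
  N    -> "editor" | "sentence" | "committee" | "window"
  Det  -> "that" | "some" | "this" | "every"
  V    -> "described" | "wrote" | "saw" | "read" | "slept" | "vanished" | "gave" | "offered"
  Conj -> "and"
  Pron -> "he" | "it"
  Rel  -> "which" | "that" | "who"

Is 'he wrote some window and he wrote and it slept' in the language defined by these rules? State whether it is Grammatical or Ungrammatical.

Grammatical

[S [S [NP [Pron he]] [VP [V wrote] [NP [Det some] [N window]]]] [Conj and] [S [S [NP [Pron he]] [VP [V wrote]]] [Conj and] [S [NP [Pron it]] [VP [V slept]]]]]
Each bracket corresponds to one application of a listed rule, so the string is derivable from S.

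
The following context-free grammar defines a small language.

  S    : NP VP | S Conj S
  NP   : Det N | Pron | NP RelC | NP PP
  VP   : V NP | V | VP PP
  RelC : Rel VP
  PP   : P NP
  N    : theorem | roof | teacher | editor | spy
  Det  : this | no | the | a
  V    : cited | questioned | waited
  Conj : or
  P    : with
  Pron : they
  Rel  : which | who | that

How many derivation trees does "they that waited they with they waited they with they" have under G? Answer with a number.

6

Two of the 6 distinct bracketings:
[S [NP [NP [Pron they]] [RelC [Rel that] [VP [V waited] [NP [NP [Pron they]] [PP [P with] [NP [Pron they]]]]]]] [VP [V waited] [NP [NP [Pron they]] [PP [P with] [NP [Pron they]]]]]]
[S [NP [NP [Pron they]] [RelC [Rel that] [VP [V waited] [NP [NP [Pron they]] [PP [P with] [NP [Pron they]]]]]]] [VP [VP [V waited] [NP [Pron they]]] [PP [P with] [NP [Pron they]]]]]
The difference turns on whether VP → VP PP is used at the relevant span, versus an alternative expansion of VP.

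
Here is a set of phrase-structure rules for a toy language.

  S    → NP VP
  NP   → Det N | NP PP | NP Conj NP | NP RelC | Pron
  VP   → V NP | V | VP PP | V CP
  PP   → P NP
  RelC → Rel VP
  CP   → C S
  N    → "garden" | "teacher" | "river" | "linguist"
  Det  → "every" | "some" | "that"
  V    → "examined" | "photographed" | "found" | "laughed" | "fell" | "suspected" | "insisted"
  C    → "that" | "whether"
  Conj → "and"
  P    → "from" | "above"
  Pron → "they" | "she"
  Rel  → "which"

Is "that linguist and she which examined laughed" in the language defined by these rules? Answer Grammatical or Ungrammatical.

[S [NP [NP [Det that] [N linguist]] [Conj and] [NP [NP [Pron she]] [RelC [Rel which] [VP [V examined]]]]] [VP [V laughed]]]
The bracketing above is licensed at every node by one of the given productions, with S at the root.

Grammatical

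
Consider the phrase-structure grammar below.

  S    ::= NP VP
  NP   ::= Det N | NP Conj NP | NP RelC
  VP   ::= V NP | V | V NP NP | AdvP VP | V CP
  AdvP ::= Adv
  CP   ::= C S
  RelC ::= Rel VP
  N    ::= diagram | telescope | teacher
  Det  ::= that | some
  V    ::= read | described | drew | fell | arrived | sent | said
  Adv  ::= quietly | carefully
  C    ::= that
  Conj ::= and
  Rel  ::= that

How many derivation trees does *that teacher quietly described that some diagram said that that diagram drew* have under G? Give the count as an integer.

1

[S [NP [Det that] [N teacher]] [VP [AdvP [Adv quietly]] [VP [V described] [CP [C that] [S [NP [Det some] [N diagram]] [VP [V said] [CP [C that] [S [NP [Det that] [N diagram]] [VP [V drew]]]]]]]]]]
No rule offers an alternative attachment or grouping for any span, so this is the only derivation.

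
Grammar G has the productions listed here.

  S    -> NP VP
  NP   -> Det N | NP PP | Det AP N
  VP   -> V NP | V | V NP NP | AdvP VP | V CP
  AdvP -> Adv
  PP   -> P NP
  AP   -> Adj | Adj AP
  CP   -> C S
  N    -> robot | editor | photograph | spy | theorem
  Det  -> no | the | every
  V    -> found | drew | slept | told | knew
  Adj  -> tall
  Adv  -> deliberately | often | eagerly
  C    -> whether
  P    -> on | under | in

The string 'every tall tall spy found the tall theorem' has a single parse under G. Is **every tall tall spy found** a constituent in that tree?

[S [NP [Det every] [AP [Adj tall] [AP [Adj tall]]] [N spy]] [VP [V found] [NP [Det the] [AP [Adj tall]] [N theorem]]]]
The smallest constituent containing 'every tall tall spy found' is the S spanning 'every tall tall spy found the tall theorem'; no single node in the tree dominates exactly the given words.

No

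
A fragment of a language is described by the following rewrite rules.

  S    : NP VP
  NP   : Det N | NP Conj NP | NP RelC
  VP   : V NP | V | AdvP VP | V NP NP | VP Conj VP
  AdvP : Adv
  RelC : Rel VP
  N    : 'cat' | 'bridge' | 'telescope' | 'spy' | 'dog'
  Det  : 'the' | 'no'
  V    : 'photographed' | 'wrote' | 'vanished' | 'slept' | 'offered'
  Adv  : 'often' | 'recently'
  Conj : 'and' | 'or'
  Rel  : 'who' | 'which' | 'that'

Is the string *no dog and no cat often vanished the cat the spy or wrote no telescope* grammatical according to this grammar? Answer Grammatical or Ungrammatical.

Grammatical

S
  NP
    NP
      Det: no
      N: dog
    Conj: and
    NP
      Det: no
      N: cat
  VP
    AdvP
      Adv: often
    VP
      VP
        V: vanished
        NP
          Det: the
          N: cat
        NP
          Det: the
          N: spy
      Conj: or
      VP
        V: wrote
        NP
          Det: no
          N: telescope
Every word is introduced by a lexical rule and the phrasal rules combine the resulting categories into a single S.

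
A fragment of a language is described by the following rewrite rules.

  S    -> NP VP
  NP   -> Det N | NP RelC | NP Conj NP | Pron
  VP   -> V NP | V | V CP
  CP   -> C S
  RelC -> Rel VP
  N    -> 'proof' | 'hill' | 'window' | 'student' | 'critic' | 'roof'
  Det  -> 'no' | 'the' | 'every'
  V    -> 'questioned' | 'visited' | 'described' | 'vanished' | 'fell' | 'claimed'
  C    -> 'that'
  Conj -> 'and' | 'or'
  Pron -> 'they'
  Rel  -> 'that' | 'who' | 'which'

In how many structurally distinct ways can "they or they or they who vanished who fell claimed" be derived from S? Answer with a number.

Two of the 9 distinct bracketings:
[S [NP [NP [NP [NP [Pron they]] [Conj or] [NP [NP [Pron they]] [Conj or] [NP [Pron they]]]] [RelC [Rel who] [VP [V vanished]]]] [RelC [Rel who] [VP [V fell]]]] [VP [V claimed]]]
[S [NP [NP [NP [NP [NP [Pron they]] [Conj or] [NP [Pron they]]] [Conj or] [NP [Pron they]]] [RelC [Rel who] [VP [V vanished]]]] [RelC [Rel who] [VP [V fell]]]] [VP [V claimed]]]
The trees differ in how a recursive rule is bracketed over the same span.

9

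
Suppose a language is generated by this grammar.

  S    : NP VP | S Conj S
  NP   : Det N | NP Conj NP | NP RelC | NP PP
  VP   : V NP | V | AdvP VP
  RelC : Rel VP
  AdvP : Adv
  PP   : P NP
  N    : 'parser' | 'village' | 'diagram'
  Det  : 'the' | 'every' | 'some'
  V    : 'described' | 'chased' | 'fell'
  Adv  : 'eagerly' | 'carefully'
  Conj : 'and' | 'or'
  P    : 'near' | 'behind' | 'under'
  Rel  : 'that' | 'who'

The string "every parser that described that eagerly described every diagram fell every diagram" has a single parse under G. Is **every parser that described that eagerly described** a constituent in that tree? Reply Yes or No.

No

[S [NP [NP [NP [Det every] [N parser]] [RelC [Rel that] [VP [V described]]]] [RelC [Rel that] [VP [AdvP [Adv eagerly]] [VP [V described] [NP [Det every] [N diagram]]]]]] [VP [V fell] [NP [Det every] [N diagram]]]]
The smallest constituent containing 'every parser that described that eagerly described' is the NP spanning 'every parser that described that eagerly described every diagram'; no single node in the tree dominates exactly the given words.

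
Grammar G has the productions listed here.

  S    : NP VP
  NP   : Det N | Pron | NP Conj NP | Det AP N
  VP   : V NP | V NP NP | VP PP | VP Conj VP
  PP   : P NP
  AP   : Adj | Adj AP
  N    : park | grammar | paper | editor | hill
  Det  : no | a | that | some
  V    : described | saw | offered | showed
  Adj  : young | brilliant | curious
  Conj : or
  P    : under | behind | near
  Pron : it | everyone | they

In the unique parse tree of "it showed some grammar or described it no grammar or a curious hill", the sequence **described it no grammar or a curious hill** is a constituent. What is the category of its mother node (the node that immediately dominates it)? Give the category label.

[S [NP [Pron it]] [VP [VP [V showed] [NP [Det some] [N grammar]]] [Conj or] [VP [V described] [NP [Pron it]] [NP [NP [Det no] [N grammar]] [Conj or] [NP [Det a] [AP [Adj curious]] [N hill]]]]]]
The span 'described it no grammar or a curious hill' is the VP node built by VP → V NP NP.
Its mother is the VP built by VP → VP Conj VP.

VP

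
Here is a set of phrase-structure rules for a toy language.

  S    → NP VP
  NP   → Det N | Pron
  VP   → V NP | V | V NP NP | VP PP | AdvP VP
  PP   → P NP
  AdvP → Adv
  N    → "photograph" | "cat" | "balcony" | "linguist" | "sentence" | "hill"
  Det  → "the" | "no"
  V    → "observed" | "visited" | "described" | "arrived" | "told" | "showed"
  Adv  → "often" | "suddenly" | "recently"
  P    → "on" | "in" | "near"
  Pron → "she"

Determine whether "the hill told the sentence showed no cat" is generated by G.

Ungrammatical

For S → NP VP, the only prefix that parses as NP is 'the hill', but the remainder 'told the sentence showed no cat' is not a VP under these rules.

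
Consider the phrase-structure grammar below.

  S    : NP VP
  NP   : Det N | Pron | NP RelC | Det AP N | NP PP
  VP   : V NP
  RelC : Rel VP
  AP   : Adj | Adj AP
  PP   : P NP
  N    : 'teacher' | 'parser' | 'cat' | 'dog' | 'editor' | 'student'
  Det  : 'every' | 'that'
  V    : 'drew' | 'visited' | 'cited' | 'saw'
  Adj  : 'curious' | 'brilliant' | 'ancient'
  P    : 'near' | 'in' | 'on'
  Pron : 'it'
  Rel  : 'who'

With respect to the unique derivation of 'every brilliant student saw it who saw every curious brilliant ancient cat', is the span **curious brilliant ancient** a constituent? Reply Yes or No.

Yes

[S [NP [Det every] [AP [Adj brilliant]] [N student]] [VP [V saw] [NP [NP [Pron it]] [RelC [Rel who] [VP [V saw] [NP [Det every] [AP [Adj curious] [AP [Adj brilliant] [AP [Adj ancient]]]] [N cat]]]]]]]
The words 'curious brilliant ancient' are exhaustively dominated by a single AP node (built by AP → Adj AP), so they form a constituent.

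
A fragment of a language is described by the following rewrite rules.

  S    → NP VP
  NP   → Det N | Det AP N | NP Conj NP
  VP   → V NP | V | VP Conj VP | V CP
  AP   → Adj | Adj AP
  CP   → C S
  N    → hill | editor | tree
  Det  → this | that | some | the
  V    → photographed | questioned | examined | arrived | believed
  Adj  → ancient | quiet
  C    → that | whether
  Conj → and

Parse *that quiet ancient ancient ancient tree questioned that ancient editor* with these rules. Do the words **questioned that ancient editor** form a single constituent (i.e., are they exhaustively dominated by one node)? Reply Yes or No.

[S [NP [Det that] [AP [Adj quiet] [AP [Adj ancient] [AP [Adj ancient] [AP [Adj ancient]]]]] [N tree]] [VP [V questioned] [NP [Det that] [AP [Adj ancient]] [N editor]]]]
The words 'questioned that ancient editor' are exhaustively dominated by a single VP node (built by VP → V NP), so they form a constituent.

Yes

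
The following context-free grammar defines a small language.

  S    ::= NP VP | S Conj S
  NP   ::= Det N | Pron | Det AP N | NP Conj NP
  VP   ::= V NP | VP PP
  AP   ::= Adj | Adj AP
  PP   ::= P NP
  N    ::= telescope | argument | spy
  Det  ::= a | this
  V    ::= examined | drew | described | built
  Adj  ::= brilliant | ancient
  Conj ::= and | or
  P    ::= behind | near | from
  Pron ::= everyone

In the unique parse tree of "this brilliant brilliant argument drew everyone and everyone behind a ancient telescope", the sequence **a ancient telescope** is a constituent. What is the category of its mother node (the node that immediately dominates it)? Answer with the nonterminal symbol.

S
  NP
    Det: this
    AP
      Adj: brilliant
      AP
        Adj: brilliant
    N: argument
  VP
    VP
      V: drew
      NP
        NP
          Pron: everyone
        Conj: and
        NP
          Pron: everyone
    PP
      P: behind
      NP
        Det: a
        AP
          Adj: ancient
        N: telescope
The span 'a ancient telescope' is the NP node built by NP → Det AP N.
Its mother is the PP built by PP → P NP.

PP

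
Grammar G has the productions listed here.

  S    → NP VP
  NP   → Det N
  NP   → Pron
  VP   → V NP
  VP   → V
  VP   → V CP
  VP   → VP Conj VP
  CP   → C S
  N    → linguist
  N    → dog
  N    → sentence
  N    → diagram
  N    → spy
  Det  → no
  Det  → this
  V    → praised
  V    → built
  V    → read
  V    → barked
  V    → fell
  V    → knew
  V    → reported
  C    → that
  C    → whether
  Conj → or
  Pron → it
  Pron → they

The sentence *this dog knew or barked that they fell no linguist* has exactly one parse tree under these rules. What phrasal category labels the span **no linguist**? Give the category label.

[S [NP [Det this] [N dog]] [VP [VP [V knew]] [Conj or] [VP [V barked] [CP [C that] [S [NP [Pron they]] [VP [V fell] [NP [Det no] [N linguist]]]]]]]]
The span 'no linguist' is the NP node built by NP → Det N.

NP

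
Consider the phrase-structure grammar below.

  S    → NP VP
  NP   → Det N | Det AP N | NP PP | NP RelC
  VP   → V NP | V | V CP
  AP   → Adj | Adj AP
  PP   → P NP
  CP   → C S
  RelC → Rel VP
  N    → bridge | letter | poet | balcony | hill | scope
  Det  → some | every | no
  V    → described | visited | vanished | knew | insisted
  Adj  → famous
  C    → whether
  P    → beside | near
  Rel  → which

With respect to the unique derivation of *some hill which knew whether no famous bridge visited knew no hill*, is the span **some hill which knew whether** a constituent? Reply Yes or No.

[S [NP [NP [Det some] [N hill]] [RelC [Rel which] [VP [V knew] [CP [C whether] [S [NP [Det no] [AP [Adj famous]] [N bridge]] [VP [V visited]]]]]]] [VP [V knew] [NP [Det no] [N hill]]]]
The smallest constituent containing 'some hill which knew whether' is the NP spanning 'some hill which knew whether no famous bridge visited'; no single node in the tree dominates exactly the given words.

No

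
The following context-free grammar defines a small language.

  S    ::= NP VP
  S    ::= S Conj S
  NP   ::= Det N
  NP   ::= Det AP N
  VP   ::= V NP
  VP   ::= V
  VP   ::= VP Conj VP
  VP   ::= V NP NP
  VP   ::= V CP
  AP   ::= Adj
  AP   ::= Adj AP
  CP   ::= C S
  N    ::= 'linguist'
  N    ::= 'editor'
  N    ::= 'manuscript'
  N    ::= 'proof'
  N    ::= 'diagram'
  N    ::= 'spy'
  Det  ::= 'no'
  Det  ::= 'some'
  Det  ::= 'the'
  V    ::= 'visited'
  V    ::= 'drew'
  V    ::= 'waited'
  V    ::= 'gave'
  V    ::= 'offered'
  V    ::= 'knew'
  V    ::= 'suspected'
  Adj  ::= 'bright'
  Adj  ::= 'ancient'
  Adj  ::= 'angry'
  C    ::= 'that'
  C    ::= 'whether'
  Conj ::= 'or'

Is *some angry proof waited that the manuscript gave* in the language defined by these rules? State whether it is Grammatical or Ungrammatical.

Grammatical

S
  NP
    Det: some
    AP
      Adj: angry
    N: proof
  VP
    V: waited
    CP
      C: that
      S
        NP
          Det: the
          N: manuscript
        VP
          V: gave
Every word is introduced by a lexical rule and the phrasal rules combine the resulting categories into a single S.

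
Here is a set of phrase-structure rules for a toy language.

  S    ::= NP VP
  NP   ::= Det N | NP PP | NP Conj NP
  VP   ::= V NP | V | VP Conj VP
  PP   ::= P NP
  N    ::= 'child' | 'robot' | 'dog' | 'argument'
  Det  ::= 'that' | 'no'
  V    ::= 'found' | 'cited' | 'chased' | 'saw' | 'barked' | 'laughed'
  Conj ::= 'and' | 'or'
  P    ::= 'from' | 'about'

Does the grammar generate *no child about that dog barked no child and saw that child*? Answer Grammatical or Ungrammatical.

Grammatical

S
  NP
    NP
      Det: no
      N: child
    PP
      P: about
      NP
        Det: that
        N: dog
  VP
    VP
      V: barked
      NP
        Det: no
        N: child
    Conj: and
    VP
      V: saw
      NP
        Det: that
        N: child
Each bracket corresponds to one application of a listed rule, so the string is derivable from S.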